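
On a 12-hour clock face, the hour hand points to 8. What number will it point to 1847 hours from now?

7

1847 mod 12 = 11 (since 153·12 = 1836).
8 + 11 → 7 on a 12-hour dial.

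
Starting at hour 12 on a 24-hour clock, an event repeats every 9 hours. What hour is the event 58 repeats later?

58·9 = 522.
522 = 21·24 + 18, so 522 mod 24 = 18.
(12 + 18) mod 24 = 6.

6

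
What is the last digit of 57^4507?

3

Powers of 7 mod 10 repeat with period 4: 7, 9, 3, 1.
4507 mod 4 = 3, so the last digit matches 7^3 = 3.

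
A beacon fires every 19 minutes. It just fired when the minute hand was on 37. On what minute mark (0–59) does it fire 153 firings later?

153·19 = 2907.
2907 = 48·60 + 27, so 2907 mod 60 = 27.
(37 + 27) mod 60 = 4.

4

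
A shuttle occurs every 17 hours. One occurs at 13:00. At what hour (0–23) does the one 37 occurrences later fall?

18

37·17 = 629.
629 − 26·24 = 5, so 629 ≡ 5 (mod 24).
(13 + 5) mod 24 = 18.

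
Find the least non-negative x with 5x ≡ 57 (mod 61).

48

The inverse of 5 mod 61 is 49 (since 5·49 = 245 ≡ 1).
So x ≡ 49·57 = 2793 ≡ 48 (mod 61).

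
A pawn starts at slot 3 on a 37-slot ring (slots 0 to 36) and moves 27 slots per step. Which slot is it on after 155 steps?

7

155·27 = 4185.
4185 − 113·37 = 4, so 4185 ≡ 4 (mod 37).
(3 + 4) mod 37 = 7.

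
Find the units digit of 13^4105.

Powers of 3 mod 10 repeat with period 4: 3, 9, 7, 1.
4105 leaves remainder 1 on division by 4, so 13^4105 ends in 3.

3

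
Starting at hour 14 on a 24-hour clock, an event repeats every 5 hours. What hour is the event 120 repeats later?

14

120·5 = 600.
Dividing 600 by 24 gives quotient 25 and remainder 0.
(14 + 0) mod 24 = 14.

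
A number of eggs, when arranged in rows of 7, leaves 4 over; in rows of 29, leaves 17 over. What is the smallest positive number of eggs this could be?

x ≡ 4 (mod 7) gives x ∈ {4, 11, 18, 25, 32, 39, 46}.
The first of these with x mod 29 = 17 is 46.

46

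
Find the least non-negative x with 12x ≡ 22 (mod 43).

12⁻¹ ≡ 18 (mod 43) because 12·18 = 216 = 5·43 + 1.
So x ≡ 18·22 = 396 ≡ 9 (mod 43).

9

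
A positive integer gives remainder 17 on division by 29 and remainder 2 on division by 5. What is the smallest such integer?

17

x ≡ 2 (mod 5) gives x ∈ {2, 7, 12, 17}.
The first of these with x mod 29 = 17 is 17.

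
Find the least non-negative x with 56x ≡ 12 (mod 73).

56⁻¹ ≡ 30 (mod 73) because 56·30 = 1680 = 23·73 + 1.
So x ≡ 30·12 = 360 ≡ 68 (mod 73).

68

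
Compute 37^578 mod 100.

29

By repeated squaring mod 100: 37^1≡37, 37^2≡69, 37^4≡61, 37^8≡21, 37^16≡41, 37^32≡81, 37^64≡61, 37^128≡21, 37^256≡41, 37^512≡81.
Since 578 = 2 + 64 + 512 in binary, 37^578 ≡ 69·61·81 ≡ 29 (mod 100).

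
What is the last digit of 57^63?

3

Powers of 7 mod 10 repeat with period 4: 7, 9, 3, 1.
63 mod 4 = 3, so the last digit matches 7^3 = 3.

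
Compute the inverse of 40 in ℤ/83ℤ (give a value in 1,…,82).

27

83 = 2·40 + 3
40 = 13·3 + 1
3 = 3·1 + 0
Back-substituting gives 40·27 ≡ 1 (mod 83).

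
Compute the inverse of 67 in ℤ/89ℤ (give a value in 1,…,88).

89 = 1·67 + 22
67 = 3·22 + 1
22 = 22·1 + 0
Back-substituting gives 67·4 ≡ 1 (mod 89).

4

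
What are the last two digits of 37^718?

29

By repeated squaring mod 100: 37^1≡37, 37^2≡69, 37^4≡61, 37^8≡21, 37^16≡41, 37^32≡81, 37^64≡61, 37^128≡21, 37^256≡41, 37^512≡81.
Since 718 = 2 + 4 + 8 + 64 + 128 + 512 in binary, 37^718 ≡ 69·61·21·61·21·81 ≡ 29 (mod 100).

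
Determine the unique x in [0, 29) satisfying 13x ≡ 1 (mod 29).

The inverse of 13 mod 29 is 9 (since 13·9 = 117 ≡ 1).
Multiplying both sides by 9: x ≡ 9·1 = 9 ≡ 9 (mod 29).

9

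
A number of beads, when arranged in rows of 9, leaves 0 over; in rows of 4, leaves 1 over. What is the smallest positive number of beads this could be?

x ≡ 1 (mod 4) gives x ∈ {1, 5, 9}.
The first of these with x mod 9 = 0 is 9.

9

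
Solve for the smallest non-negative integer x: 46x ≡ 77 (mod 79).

The inverse of 46 mod 79 is 67 (since 46·67 = 3082 ≡ 1).
So x ≡ 67·77 = 5159 ≡ 24 (mod 79).

24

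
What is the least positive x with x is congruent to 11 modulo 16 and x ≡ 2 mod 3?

11

Since 3·11 ≡ 1 (mod 16), take x = 2 + 3·((11−2)·11 mod 16) = 2 + 3·3 = 11.
Check: 11 mod 16 = 11, 11 mod 3 = 2.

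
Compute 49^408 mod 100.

Successive squares of 49 mod 100: 49^1≡49, 49^2≡1, 49^4≡1, 49^8≡1, 49^16≡1, 49^32≡1, 49^64≡1, 49^128≡1, 49^256≡1.
Since 408 = 8 + 16 + 128 + 256 in binary, 49^408 ≡ 1·1·1·1 ≡ 1 (mod 100).

1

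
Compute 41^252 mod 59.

Successive squares of 41 mod 59: 41^1≡41, 41^2≡29, 41^4≡15, 41^8≡48, 41^16≡3, 41^32≡9, 41^64≡22, 41^128≡12.
Since 252 = 4 + 8 + 16 + 32 + 64 + 128 in binary, 41^252 ≡ 15·48·3·9·22·12 ≡ 45 (mod 59).

45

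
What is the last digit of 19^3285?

Last digits of 9^n: 9, 1 (period 2).
3285 mod 2 = 1, so the last digit matches 9^1 = 9.

9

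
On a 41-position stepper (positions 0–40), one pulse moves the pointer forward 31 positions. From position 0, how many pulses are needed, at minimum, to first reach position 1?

4

31·4 = 124 = 3·41 + 1, so 31⁻¹ ≡ 4 (mod 41).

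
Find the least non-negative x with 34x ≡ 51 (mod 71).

The inverse of 34 mod 71 is 23 (since 34·23 = 782 ≡ 1).
Multiplying both sides by 23: x ≡ 23·51 = 1173 ≡ 37 (mod 71).

37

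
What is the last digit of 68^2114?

4

Last digits of 8^n: 8, 4, 2, 6 (period 4).
2114 leaves remainder 2 on division by 4, so 68^2114 ends in 4.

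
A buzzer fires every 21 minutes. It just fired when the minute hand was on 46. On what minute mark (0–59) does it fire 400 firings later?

46

400·21 = 8400.
8400 mod 60 = 0 (since 140·60 = 8400).
(46 + 0) mod 60 = 46.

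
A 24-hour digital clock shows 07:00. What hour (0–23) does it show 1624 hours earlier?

15

1624 = 67·24 + 16, so 1624 mod 24 = 16.
(7 − 16) mod 24 = 15.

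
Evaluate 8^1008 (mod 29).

1

By repeated squaring mod 29: 8^1≡8, 8^2≡6, 8^4≡7, 8^8≡20, 8^16≡23, 8^32≡7, 8^64≡20, 8^128≡23, 8^256≡7, 8^512≡20.
1008 = 16 + 32 + 64 + 128 + 256 + 512, so 8^1008 ≡ 23·7·20·23·7·20 ≡ 1 (mod 29).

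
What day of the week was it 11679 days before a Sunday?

Thursday

11679 mod 7 = 3 (since 1668·7 = 11676).
Sunday − 3 days → Thursday.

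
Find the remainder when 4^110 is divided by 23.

1

By repeated squaring mod 23: 4^1≡4, 4^2≡16, 4^4≡3, 4^8≡9, 4^16≡12, 4^32≡6, 4^64≡13.
Since 110 = 2 + 4 + 8 + 32 + 64 in binary, 4^110 ≡ 16·3·9·6·13 ≡ 1 (mod 23).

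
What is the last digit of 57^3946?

9

Last digits of 7^n: 7, 9, 3, 1 (period 4).
3946 leaves remainder 2 on division by 4, so 57^3946 ends in 9.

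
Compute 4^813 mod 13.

12

Successive squares of 4 mod 13: 4^1≡4, 4^2≡3, 4^4≡9, 4^8≡3, 4^16≡9, 4^32≡3, 4^64≡9, 4^128≡3, 4^256≡9, 4^512≡3.
Since 813 = 1 + 4 + 8 + 32 + 256 + 512 in binary, 4^813 ≡ 4·9·3·3·9·3 ≡ 12 (mod 13).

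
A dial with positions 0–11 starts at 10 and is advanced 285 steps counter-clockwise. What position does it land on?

285 mod 12 = 9 (since 23·12 = 276).
(10 − 9) mod 12 = 1.

1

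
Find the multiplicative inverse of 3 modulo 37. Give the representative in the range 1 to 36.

3·25 = 75 = 2·37 + 1, so 3⁻¹ ≡ 25 (mod 37).

25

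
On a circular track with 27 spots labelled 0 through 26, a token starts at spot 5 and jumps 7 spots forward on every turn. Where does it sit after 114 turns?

20

114·7 = 798.
798 = 29·27 + 15, so 798 mod 27 = 15.
(5 + 15) mod 27 = 20.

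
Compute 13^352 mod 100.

81

By repeated squaring mod 100: 13^1≡13, 13^2≡69, 13^4≡61, 13^8≡21, 13^16≡41, 13^32≡81, 13^64≡61, 13^128≡21, 13^256≡41.
352 = 32 + 64 + 256, so 13^352 ≡ 81·61·41 ≡ 81 (mod 100).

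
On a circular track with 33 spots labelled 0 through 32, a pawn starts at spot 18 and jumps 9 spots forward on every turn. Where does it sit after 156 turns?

3

156·9 = 1404.
Dividing 1404 by 33 gives quotient 42 and remainder 18.
(18 + 18) mod 33 = 3.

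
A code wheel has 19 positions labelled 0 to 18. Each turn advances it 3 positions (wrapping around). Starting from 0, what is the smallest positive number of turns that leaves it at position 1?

13

3·13 = 39 = 2·19 + 1, so 3⁻¹ ≡ 13 (mod 19).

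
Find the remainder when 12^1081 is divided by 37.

12

Successive squares of 12 mod 37: 12^1≡12, 12^2≡33, 12^4≡16, 12^8≡34, 12^16≡9, 12^32≡7, 12^64≡12, 12^128≡33, 12^256≡16, 12^512≡34, 12^1024≡9.
Since 1081 = 1 + 8 + 16 + 32 + 1024 in binary, 12^1081 ≡ 12·34·9·7·9 ≡ 12 (mod 37).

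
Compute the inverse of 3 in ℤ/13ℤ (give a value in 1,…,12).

13 = 4·3 + 1
3 = 3·1 + 0
Back-substituting gives 3·9 ≡ 1 (mod 13).

9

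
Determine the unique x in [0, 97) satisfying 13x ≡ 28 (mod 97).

32

13⁻¹ ≡ 15 (mod 97) because 13·15 = 195 = 2·97 + 1.
So x ≡ 15·28 = 420 ≡ 32 (mod 97).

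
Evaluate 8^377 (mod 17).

By repeated squaring mod 17: 8^1≡8, 8^2≡13, 8^4≡16, 8^8≡1, 8^16≡1, 8^32≡1, 8^64≡1, 8^128≡1, 8^256≡1.
Since 377 = 1 + 8 + 16 + 32 + 64 + 256 in binary, 8^377 ≡ 8·1·1·1·1·1 ≡ 8 (mod 17).

8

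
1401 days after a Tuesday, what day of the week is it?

Wednesday

Dividing 1401 by 7 gives quotient 200 and remainder 1.
Tuesday + 1 day → Wednesday.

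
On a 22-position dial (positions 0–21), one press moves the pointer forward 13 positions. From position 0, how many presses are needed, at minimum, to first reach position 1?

17

22 = 1·13 + 9
13 = 1·9 + 4
9 = 2·4 + 1
4 = 4·1 + 0
Back-substituting gives 13·17 ≡ 1 (mod 22).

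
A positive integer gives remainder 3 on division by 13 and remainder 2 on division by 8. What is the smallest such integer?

x ≡ 2 (mod 8) gives x ∈ {2, 10, 18, 26, 34, 42}.
The first of these with x mod 13 = 3 is 42.

42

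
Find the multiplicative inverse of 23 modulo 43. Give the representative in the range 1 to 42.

43 = 1·23 + 20
23 = 1·20 + 3
20 = 6·3 + 2
3 = 1·2 + 1
2 = 2·1 + 0
Back-substituting gives 23·15 ≡ 1 (mod 43).

15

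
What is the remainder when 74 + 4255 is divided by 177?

81

4255 = 24·177 + 7, so 4255 mod 177 = 7.
(74 + 7) mod 177 = 81.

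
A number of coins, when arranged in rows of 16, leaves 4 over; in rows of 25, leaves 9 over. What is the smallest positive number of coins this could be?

84

Since 25·9 ≡ 1 (mod 16), take x = 9 + 25·((4−9)·9 mod 16) = 9 + 25·3 = 84.
Check: 84 mod 16 = 4, 84 mod 25 = 9.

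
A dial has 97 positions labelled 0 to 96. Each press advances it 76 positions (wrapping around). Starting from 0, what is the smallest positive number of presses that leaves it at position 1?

76·60 = 4560 = 47·97 + 1, so 76⁻¹ ≡ 60 (mod 97).

60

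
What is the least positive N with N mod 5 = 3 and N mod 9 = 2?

x ≡ 3 (mod 5) gives x ∈ {3, 8, 13, 18, 23, 28, 33, 38}.
The first of these with x mod 9 = 2 is 38.

38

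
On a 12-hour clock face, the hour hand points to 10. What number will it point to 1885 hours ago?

1885 − 157·12 = 1, so 1885 ≡ 1 (mod 12).
10 − 1 → 9 on a 12-hour dial.

9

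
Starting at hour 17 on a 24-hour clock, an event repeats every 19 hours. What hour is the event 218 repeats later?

7

218·19 = 4142.
4142 = 172·24 + 14, so 4142 mod 24 = 14.
(17 + 14) mod 24 = 7.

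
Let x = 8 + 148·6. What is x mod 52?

148·6 = 888.
888 mod 52 = 4 (since 17·52 = 884).
(8 + 4) mod 52 = 12.

12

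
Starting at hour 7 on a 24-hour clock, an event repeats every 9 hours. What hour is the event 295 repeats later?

22

295·9 = 2655.
2655 = 110·24 + 15, so 2655 mod 24 = 15.
(7 + 15) mod 24 = 22.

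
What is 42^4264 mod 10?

6

The units digit of 42^n cycles with period 4: 2, 4, 8, 6, …
4264 leaves remainder 0 on division by 4, so 42^4264 ends in 6.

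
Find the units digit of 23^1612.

Powers of 3 mod 10 repeat with period 4: 3, 9, 7, 1.
1612 leaves remainder 0 on division by 4, so 23^1612 ends in 1.

1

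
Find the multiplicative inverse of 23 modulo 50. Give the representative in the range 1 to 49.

50 = 2·23 + 4
23 = 5·4 + 3
4 = 1·3 + 1
3 = 3·1 + 0
Back-substituting gives 23·37 ≡ 1 (mod 50).

37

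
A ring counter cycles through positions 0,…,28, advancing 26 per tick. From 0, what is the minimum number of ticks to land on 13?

15

26⁻¹ ≡ 19 (mod 29) because 26·19 = 494 = 17·29 + 1.
So x ≡ 19·13 = 247 ≡ 15 (mod 29).
Check: 26·15 = 390 = 13·29 + 13.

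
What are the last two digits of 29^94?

Square-and-reduce mod 100: 29^1≡29, 29^2≡41, 29^4≡81, 29^8≡61, 29^16≡21, 29^32≡41, 29^64≡81.
Since 94 = 2 + 4 + 8 + 16 + 64 in binary, 29^94 ≡ 41·81·61·21·81 ≡ 81 (mod 100).

81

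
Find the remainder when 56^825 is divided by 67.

1

Successive squares of 56 mod 67: 56^1≡56, 56^2≡54, 56^4≡35, 56^8≡19, 56^16≡26, 56^32≡6, 56^64≡36, 56^128≡23, 56^256≡60, 56^512≡49.
825 = 1 + 8 + 16 + 32 + 256 + 512, so 56^825 ≡ 56·19·26·6·60·49 ≡ 1 (mod 67).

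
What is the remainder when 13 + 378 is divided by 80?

71

Dividing 378 by 80 gives quotient 4 and remainder 58.
(13 + 58) mod 80 = 71.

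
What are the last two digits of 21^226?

21

Successive squares of 21 mod 100: 21^1≡21, 21^2≡41, 21^4≡81, 21^8≡61, 21^16≡21, 21^32≡41, 21^64≡81, 21^128≡61.
Since 226 = 2 + 32 + 64 + 128 in binary, 21^226 ≡ 41·41·81·61 ≡ 21 (mod 100).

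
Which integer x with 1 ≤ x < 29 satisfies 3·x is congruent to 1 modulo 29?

10

29 = 9·3 + 2
3 = 1·2 + 1
2 = 2·1 + 0
Back-substituting gives 3·10 ≡ 1 (mod 29).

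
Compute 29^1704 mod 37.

Square-and-reduce mod 37: 29^1≡29, 29^2≡27, 29^4≡26, 29^8≡10, 29^16≡26, 29^32≡10, 29^64≡26, 29^128≡10, 29^256≡26, 29^512≡10, 29^1024≡26.
Since 1704 = 8 + 32 + 128 + 512 + 1024 in binary, 29^1704 ≡ 10·10·10·10·26 ≡ 1 (mod 37).

1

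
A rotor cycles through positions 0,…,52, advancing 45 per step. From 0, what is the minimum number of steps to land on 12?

45⁻¹ ≡ 33 (mod 53) because 45·33 = 1485 = 28·53 + 1.
Multiplying both sides by 33: x ≡ 33·12 = 396 ≡ 25 (mod 53).
Check: 45·25 = 1125 = 21·53 + 12.

25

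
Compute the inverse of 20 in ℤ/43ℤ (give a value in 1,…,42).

28

43 = 2·20 + 3
20 = 6·3 + 2
3 = 1·2 + 1
2 = 2·1 + 0
Back-substituting gives 20·28 ≡ 1 (mod 43).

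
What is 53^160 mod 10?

Last digits of 3^n: 3, 9, 7, 1 (period 4).
160 leaves remainder 0 on division by 4, so 53^160 ends in 1.

1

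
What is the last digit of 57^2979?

3

Powers of 7 mod 10 repeat with period 4: 7, 9, 3, 1.
2979 mod 4 = 3, so the last digit matches 7^3 = 3.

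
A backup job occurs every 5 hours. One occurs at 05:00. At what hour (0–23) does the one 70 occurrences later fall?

19

70·5 = 350.
350 − 14·24 = 14, so 350 ≡ 14 (mod 24).
(5 + 14) mod 24 = 19.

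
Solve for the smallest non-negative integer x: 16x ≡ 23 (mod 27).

20

16⁻¹ ≡ 22 (mod 27) because 16·22 = 352 = 13·27 + 1.
So x ≡ 22·23 = 506 ≡ 20 (mod 27).
Check: 16·20 = 320 = 11·27 + 23.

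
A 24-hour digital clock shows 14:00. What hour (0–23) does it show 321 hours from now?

321 = 13·24 + 9, so 321 mod 24 = 9.
(14 + 9) mod 24 = 23.

23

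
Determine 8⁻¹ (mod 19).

8·12 = 96 = 5·19 + 1, so 8⁻¹ ≡ 12 (mod 19).

12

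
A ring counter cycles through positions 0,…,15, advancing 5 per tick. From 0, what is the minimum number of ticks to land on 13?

The inverse of 5 mod 16 is 13 (since 5·13 = 65 ≡ 1).
Multiplying both sides by 13: x ≡ 13·13 = 169 ≡ 9 (mod 16).

9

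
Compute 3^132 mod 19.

Successive squares of 3 mod 19: 3^1≡3, 3^2≡9, 3^4≡5, 3^8≡6, 3^16≡17, 3^32≡4, 3^64≡16, 3^128≡9.
Since 132 = 4 + 128 in binary, 3^132 ≡ 5·9 ≡ 7 (mod 19).

7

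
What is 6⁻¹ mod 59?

6·10 = 60 = 1·59 + 1, so 6⁻¹ ≡ 10 (mod 59).

10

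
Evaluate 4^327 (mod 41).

25

Successive squares of 4 mod 41: 4^1≡4, 4^2≡16, 4^4≡10, 4^8≡18, 4^16≡37, 4^32≡16, 4^64≡10, 4^128≡18, 4^256≡37.
Since 327 = 1 + 2 + 4 + 64 + 256 in binary, 4^327 ≡ 4·16·10·10·37 ≡ 25 (mod 41).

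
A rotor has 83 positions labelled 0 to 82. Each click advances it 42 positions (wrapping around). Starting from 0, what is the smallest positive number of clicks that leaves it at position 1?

83 = 1·42 + 41
42 = 1·41 + 1
41 = 41·1 + 0
Back-substituting gives 42·2 ≡ 1 (mod 83).

2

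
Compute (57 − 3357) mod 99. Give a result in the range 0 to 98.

3357 = 33·99 + 90, so 3357 mod 99 = 90.
(57 − 90) mod 99 = 66.

66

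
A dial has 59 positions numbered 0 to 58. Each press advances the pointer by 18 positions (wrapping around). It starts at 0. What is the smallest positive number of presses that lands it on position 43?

45

18⁻¹ ≡ 23 (mod 59) because 18·23 = 414 = 7·59 + 1.
So x ≡ 23·43 = 989 ≡ 45 (mod 59).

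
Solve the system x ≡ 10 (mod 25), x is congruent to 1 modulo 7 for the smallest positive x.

85

Since 7·18 ≡ 1 (mod 25), take x = 1 + 7·((10−1)·18 mod 25) = 1 + 7·12 = 85.
Check: 85 mod 25 = 10, 85 mod 7 = 1.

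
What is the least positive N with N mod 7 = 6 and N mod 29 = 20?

Since 29·1 ≡ 1 (mod 7), take x = 20 + 29·((6−20)·1 mod 7) = 20 + 29·0 = 20.
Check: 20 mod 7 = 6, 20 mod 29 = 20.

20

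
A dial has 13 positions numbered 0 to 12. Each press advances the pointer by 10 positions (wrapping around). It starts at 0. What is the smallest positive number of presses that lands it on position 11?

5

The inverse of 10 mod 13 is 4 (since 10·4 = 40 ≡ 1).
Multiplying both sides by 4: x ≡ 4·11 = 44 ≡ 5 (mod 13).
Check: 10·5 = 50 = 3·13 + 11.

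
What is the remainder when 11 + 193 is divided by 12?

0

193 = 16·12 + 1, so 193 mod 12 = 1.
(11 + 1) mod 12 = 0.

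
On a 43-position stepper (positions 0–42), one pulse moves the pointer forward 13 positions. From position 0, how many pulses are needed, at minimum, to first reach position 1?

43 = 3·13 + 4
13 = 3·4 + 1
4 = 4·1 + 0
Back-substituting gives 13·10 ≡ 1 (mod 43).

10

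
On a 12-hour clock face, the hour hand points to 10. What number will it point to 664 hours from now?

2

664 − 55·12 = 4, so 664 ≡ 4 (mod 12).
10 + 4 → 2 on a 12-hour dial.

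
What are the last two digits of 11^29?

91

By repeated squaring mod 100: 11^1≡11, 11^2≡21, 11^4≡41, 11^8≡81, 11^16≡61.
Since 29 = 1 + 4 + 8 + 16 in binary, 11^29 ≡ 11·41·81·61 ≡ 91 (mod 100).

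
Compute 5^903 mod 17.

10

Successive squares of 5 mod 17: 5^1≡5, 5^2≡8, 5^4≡13, 5^8≡16, 5^16≡1, 5^32≡1, 5^64≡1, 5^128≡1, 5^256≡1, 5^512≡1.
Since 903 = 1 + 2 + 4 + 128 + 256 + 512 in binary, 5^903 ≡ 5·8·13·1·1·1 ≡ 10 (mod 17).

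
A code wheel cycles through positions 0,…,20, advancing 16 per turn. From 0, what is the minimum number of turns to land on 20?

17

16⁻¹ ≡ 4 (mod 21) because 16·4 = 64 = 3·21 + 1.
So x ≡ 4·20 = 80 ≡ 17 (mod 21).
Check: 16·17 = 272 = 12·21 + 20.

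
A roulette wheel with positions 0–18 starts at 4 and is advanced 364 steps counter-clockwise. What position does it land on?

1

Dividing 364 by 19 gives quotient 19 and remainder 3.
(4 − 3) mod 19 = 1.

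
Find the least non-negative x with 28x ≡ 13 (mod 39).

13

The inverse of 28 mod 39 is 7 (since 28·7 = 196 ≡ 1).
So x ≡ 7·13 = 91 ≡ 13 (mod 39).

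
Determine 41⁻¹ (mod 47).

39

47 = 1·41 + 6
41 = 6·6 + 5
6 = 1·5 + 1
5 = 5·1 + 0
Back-substituting gives 41·39 ≡ 1 (mod 47).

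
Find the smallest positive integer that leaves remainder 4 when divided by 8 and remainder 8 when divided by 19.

84

Since 19·3 ≡ 1 (mod 8), take x = 8 + 19·((4−8)·3 mod 8) = 8 + 19·4 = 84.
Check: 84 mod 8 = 4, 84 mod 19 = 8.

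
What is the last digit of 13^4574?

9

Last digits of 3^n: 3, 9, 7, 1 (period 4).
4574 mod 4 = 2, so the last digit matches 3^2 = 9.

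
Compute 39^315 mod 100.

99

Square-and-reduce mod 100: 39^1≡39, 39^2≡21, 39^4≡41, 39^8≡81, 39^16≡61, 39^32≡21, 39^64≡41, 39^128≡81, 39^256≡61.
Since 315 = 1 + 2 + 8 + 16 + 32 + 256 in binary, 39^315 ≡ 39·21·81·61·21·61 ≡ 99 (mod 100).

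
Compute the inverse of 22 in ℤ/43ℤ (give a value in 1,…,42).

2

22·2 = 44 = 1·43 + 1, so 22⁻¹ ≡ 2 (mod 43).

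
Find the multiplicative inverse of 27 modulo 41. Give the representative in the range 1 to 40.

38

27·38 = 1026 = 25·41 + 1, so 27⁻¹ ≡ 38 (mod 41).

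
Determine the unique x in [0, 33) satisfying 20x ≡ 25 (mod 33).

26

The inverse of 20 mod 33 is 5 (since 20·5 = 100 ≡ 1).
So x ≡ 5·25 = 125 ≡ 26 (mod 33).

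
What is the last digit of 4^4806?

6

Powers of 4 mod 10 repeat with period 2: 4, 6.
4806 leaves remainder 0 on division by 2, so 4^4806 ends in 6.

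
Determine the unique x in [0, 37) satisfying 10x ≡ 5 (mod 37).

10⁻¹ ≡ 26 (mod 37) because 10·26 = 260 = 7·37 + 1.
Multiplying both sides by 26: x ≡ 26·5 = 130 ≡ 19 (mod 37).

19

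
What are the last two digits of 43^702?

By repeated squaring mod 100: 43^1≡43, 43^2≡49, 43^4≡1, 43^8≡1, 43^16≡1, 43^32≡1, 43^64≡1, 43^128≡1, 43^256≡1, 43^512≡1.
702 = 2 + 4 + 8 + 16 + 32 + 128 + 512, so 43^702 ≡ 49·1·1·1·1·1·1 ≡ 49 (mod 100).

49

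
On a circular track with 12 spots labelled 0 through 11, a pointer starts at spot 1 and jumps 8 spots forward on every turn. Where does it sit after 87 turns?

87·8 = 696.
696 mod 12 = 0 (since 58·12 = 696).
(1 + 0) mod 12 = 1.

1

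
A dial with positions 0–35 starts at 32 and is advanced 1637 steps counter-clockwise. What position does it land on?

15

1637 mod 36 = 17 (since 45·36 = 1620).
(32 − 17) mod 36 = 15.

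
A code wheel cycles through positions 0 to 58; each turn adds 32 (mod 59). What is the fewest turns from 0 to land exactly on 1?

32·24 = 768 = 13·59 + 1, so 32⁻¹ ≡ 24 (mod 59).

24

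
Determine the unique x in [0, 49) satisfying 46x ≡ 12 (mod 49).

45

The inverse of 46 mod 49 is 16 (since 46·16 = 736 ≡ 1).
So x ≡ 16·12 = 192 ≡ 45 (mod 49).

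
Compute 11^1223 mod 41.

Successive squares of 11 mod 41: 11^1≡11, 11^2≡39, 11^4≡4, 11^8≡16, 11^16≡10, 11^32≡18, 11^64≡37, 11^128≡16, 11^256≡10, 11^512≡18, 11^1024≡37.
Since 1223 = 1 + 2 + 4 + 64 + 128 + 1024 in binary, 11^1223 ≡ 11·39·4·37·16·37 ≡ 22 (mod 41).

22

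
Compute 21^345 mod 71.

By repeated squaring mod 71: 21^1≡21, 21^2≡15, 21^4≡12, 21^8≡2, 21^16≡4, 21^32≡16, 21^64≡43, 21^128≡3, 21^256≡9.
345 = 1 + 8 + 16 + 64 + 256, so 21^345 ≡ 21·2·4·43·9 ≡ 51 (mod 71).

51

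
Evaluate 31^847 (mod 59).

Square-and-reduce mod 59: 31^1≡31, 31^2≡17, 31^4≡53, 31^8≡36, 31^16≡57, 31^32≡4, 31^64≡16, 31^128≡20, 31^256≡46, 31^512≡51.
Since 847 = 1 + 2 + 4 + 8 + 64 + 256 + 512 in binary, 31^847 ≡ 31·17·53·36·16·46·51 ≡ 43 (mod 59).

43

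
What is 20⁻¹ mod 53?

8

20·8 = 160 = 3·53 + 1, so 20⁻¹ ≡ 8 (mod 53).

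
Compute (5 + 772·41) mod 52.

772·41 = 31652.
Dividing 31652 by 52 gives quotient 608 and remainder 36.
(5 + 36) mod 52 = 41.

41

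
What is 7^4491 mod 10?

The units digit of 7^n cycles with period 4: 7, 9, 3, 1, …
4491 mod 4 = 3, so the last digit matches 7^3 = 3.

3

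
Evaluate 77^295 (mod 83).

28

By repeated squaring mod 83: 77^1≡77, 77^2≡36, 77^4≡51, 77^8≡28, 77^16≡37, 77^32≡41, 77^64≡21, 77^128≡26, 77^256≡12.
Since 295 = 1 + 2 + 4 + 32 + 256 in binary, 77^295 ≡ 77·36·51·41·12 ≡ 28 (mod 83).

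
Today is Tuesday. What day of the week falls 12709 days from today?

Saturday

12709 − 1815·7 = 4, so 12709 ≡ 4 (mod 7).
Tuesday + 4 days → Saturday.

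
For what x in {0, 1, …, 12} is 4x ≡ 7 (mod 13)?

5

The inverse of 4 mod 13 is 10 (since 4·10 = 40 ≡ 1).
So x ≡ 10·7 = 70 ≡ 5 (mod 13).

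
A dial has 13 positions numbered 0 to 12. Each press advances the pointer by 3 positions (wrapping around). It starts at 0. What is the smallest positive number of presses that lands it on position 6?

The inverse of 3 mod 13 is 9 (since 3·9 = 27 ≡ 1).
So x ≡ 9·6 = 54 ≡ 2 (mod 13).

2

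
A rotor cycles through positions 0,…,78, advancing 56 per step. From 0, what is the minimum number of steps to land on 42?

56⁻¹ ≡ 24 (mod 79) because 56·24 = 1344 = 17·79 + 1.
So x ≡ 24·42 = 1008 ≡ 60 (mod 79).

60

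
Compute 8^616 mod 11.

3

By repeated squaring mod 11: 8^1≡8, 8^2≡9, 8^4≡4, 8^8≡5, 8^16≡3, 8^32≡9, 8^64≡4, 8^128≡5, 8^256≡3, 8^512≡9.
Since 616 = 8 + 32 + 64 + 512 in binary, 8^616 ≡ 5·9·4·9 ≡ 3 (mod 11).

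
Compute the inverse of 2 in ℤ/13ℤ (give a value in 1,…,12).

7

2·7 = 14 = 1·13 + 1, so 2⁻¹ ≡ 7 (mod 13).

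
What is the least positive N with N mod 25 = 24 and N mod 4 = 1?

49

x ≡ 1 (mod 4) gives x ∈ {1, 5, 9, 13, 17, 21, 25, 29, …}.
The first of these with x mod 25 = 24 is 49.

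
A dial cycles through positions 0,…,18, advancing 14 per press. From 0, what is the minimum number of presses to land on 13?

5

The inverse of 14 mod 19 is 15 (since 14·15 = 210 ≡ 1).
Multiplying both sides by 15: x ≡ 15·13 = 195 ≡ 5 (mod 19).
Check: 14·5 = 70 = 3·19 + 13.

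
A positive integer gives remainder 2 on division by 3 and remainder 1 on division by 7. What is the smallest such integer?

8

x ≡ 2 (mod 3) gives x ∈ {2, 5, 8}.
The first of these with x mod 7 = 1 is 8.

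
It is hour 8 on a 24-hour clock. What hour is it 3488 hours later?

16

3488 mod 24 = 8 (since 145·24 = 3480).
(8 + 8) mod 24 = 16.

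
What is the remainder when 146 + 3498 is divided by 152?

3498 = 23·152 + 2, so 3498 mod 152 = 2.
(146 + 2) mod 152 = 148.

148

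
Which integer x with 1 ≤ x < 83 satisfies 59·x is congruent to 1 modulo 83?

83 = 1·59 + 24
59 = 2·24 + 11
24 = 2·11 + 2
11 = 5·2 + 1
2 = 2·1 + 0
Back-substituting gives 59·38 ≡ 1 (mod 83).

38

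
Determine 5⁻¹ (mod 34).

7

5·7 = 35 = 1·34 + 1, so 5⁻¹ ≡ 7 (mod 34).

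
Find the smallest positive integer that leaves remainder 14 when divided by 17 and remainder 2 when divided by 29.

31

x ≡ 14 (mod 17) gives x ∈ {14, 31}.
The first of these with x mod 29 = 2 is 31.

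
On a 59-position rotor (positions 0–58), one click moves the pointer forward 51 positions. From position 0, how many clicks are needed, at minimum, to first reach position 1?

59 = 1·51 + 8
51 = 6·8 + 3
8 = 2·3 + 2
3 = 1·2 + 1
2 = 2·1 + 0
Back-substituting gives 51·22 ≡ 1 (mod 59).

22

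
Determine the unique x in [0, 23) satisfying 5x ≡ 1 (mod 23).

14

5⁻¹ ≡ 14 (mod 23) because 5·14 = 70 = 3·23 + 1.
So x ≡ 14·1 = 14 ≡ 14 (mod 23).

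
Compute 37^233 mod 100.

Successive squares of 37 mod 100: 37^1≡37, 37^2≡69, 37^4≡61, 37^8≡21, 37^16≡41, 37^32≡81, 37^64≡61, 37^128≡21.
Since 233 = 1 + 8 + 32 + 64 + 128 in binary, 37^233 ≡ 37·21·81·61·21 ≡ 97 (mod 100).

97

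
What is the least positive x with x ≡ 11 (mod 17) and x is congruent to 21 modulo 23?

113

x ≡ 11 (mod 17) gives x ∈ {11, 28, 45, 62, 79, 96, 113}.
The first of these with x mod 23 = 21 is 113.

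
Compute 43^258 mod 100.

By repeated squaring mod 100: 43^1≡43, 43^2≡49, 43^4≡1, 43^8≡1, 43^16≡1, 43^32≡1, 43^64≡1, 43^128≡1, 43^256≡1.
258 = 2 + 256, so 43^258 ≡ 49·1 ≡ 49 (mod 100).

49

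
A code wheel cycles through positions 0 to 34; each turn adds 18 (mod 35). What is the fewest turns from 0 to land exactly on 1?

2

18·2 = 36 = 1·35 + 1, so 18⁻¹ ≡ 2 (mod 35).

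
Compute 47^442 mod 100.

9

By repeated squaring mod 100: 47^1≡47, 47^2≡9, 47^4≡81, 47^8≡61, 47^16≡21, 47^32≡41, 47^64≡81, 47^128≡61, 47^256≡21.
Since 442 = 2 + 8 + 16 + 32 + 128 + 256 in binary, 47^442 ≡ 9·61·21·41·61·21 ≡ 9 (mod 100).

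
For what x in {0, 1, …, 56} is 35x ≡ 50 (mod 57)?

34

The inverse of 35 mod 57 is 44 (since 35·44 = 1540 ≡ 1).
So x ≡ 44·50 = 2200 ≡ 34 (mod 57).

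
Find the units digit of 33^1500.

1

Last digits of 3^n: 3, 9, 7, 1 (period 4).
1500 leaves remainder 0 on division by 4, so 33^1500 ends in 1.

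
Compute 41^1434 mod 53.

40

Square-and-reduce mod 53: 41^1≡41, 41^2≡38, 41^4≡13, 41^8≡10, 41^16≡47, 41^32≡36, 41^64≡24, 41^128≡46, 41^256≡49, 41^512≡16, 41^1024≡44.
1434 = 2 + 8 + 16 + 128 + 256 + 1024, so 41^1434 ≡ 38·10·47·46·49·44 ≡ 40 (mod 53).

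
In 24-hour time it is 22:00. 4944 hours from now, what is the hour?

4944 − 206·24 = 0, so 4944 ≡ 0 (mod 24).
(22 + 0) mod 24 = 22.

22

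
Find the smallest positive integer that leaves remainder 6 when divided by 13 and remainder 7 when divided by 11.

84

x ≡ 7 (mod 11) gives x ∈ {7, 18, 29, 40, 51, 62, 73, 84}.
The first of these with x mod 13 = 6 is 84.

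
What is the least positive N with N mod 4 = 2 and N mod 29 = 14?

14

Since 29·1 ≡ 1 (mod 4), take x = 14 + 29·((2−14)·1 mod 4) = 14 + 29·0 = 14.
Check: 14 mod 4 = 2, 14 mod 29 = 14.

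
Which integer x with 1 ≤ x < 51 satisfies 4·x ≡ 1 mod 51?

13

51 = 12·4 + 3
4 = 1·3 + 1
3 = 3·1 + 0
Back-substituting gives 4·13 ≡ 1 (mod 51).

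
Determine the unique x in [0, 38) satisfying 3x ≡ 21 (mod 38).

The inverse of 3 mod 38 is 13 (since 3·13 = 39 ≡ 1).
Multiplying both sides by 13: x ≡ 13·21 = 273 ≡ 7 (mod 38).

7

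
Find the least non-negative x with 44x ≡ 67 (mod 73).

44⁻¹ ≡ 5 (mod 73) because 44·5 = 220 = 3·73 + 1.
So x ≡ 5·67 = 335 ≡ 43 (mod 73).

43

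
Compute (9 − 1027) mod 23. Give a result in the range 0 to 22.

Dividing 1027 by 23 gives quotient 44 and remainder 15.
(9 − 15) mod 23 = 17.

17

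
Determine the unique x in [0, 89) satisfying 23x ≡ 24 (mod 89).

The inverse of 23 mod 89 is 31 (since 23·31 = 713 ≡ 1).
So x ≡ 31·24 = 744 ≡ 32 (mod 89).

32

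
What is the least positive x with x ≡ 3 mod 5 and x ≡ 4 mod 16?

x ≡ 3 (mod 5) gives x ∈ {3, 8, 13, 18, 23, 28, 33, 38, …}.
The first of these with x mod 16 = 4 is 68.

68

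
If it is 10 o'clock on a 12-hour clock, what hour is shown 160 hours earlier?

Dividing 160 by 12 gives quotient 13 and remainder 4.
10 − 4 → 6 on a 12-hour dial.

6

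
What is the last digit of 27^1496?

Powers of 7 mod 10 repeat with period 4: 7, 9, 3, 1.
1496 leaves remainder 0 on division by 4, so 27^1496 ends in 1.

1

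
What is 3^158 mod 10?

9

Powers of 3 mod 10 repeat with period 4: 3, 9, 7, 1.
158 mod 4 = 2, so the last digit matches 3^2 = 9.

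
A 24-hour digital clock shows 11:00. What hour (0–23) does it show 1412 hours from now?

7

1412 mod 24 = 20 (since 58·24 = 1392).
(11 + 20) mod 24 = 7.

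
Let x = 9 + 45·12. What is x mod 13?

3

45·12 = 540.
Dividing 540 by 13 gives quotient 41 and remainder 7.
(9 + 7) mod 13 = 3.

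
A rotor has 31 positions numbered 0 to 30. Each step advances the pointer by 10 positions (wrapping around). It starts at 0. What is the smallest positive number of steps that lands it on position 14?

20

The inverse of 10 mod 31 is 28 (since 10·28 = 280 ≡ 1).
Multiplying both sides by 28: x ≡ 28·14 = 392 ≡ 20 (mod 31).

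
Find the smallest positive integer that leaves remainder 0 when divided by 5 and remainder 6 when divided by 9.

x ≡ 0 (mod 5) gives x ∈ {0, 5, 10, 15}.
The first of these with x mod 9 = 6 is 15.

15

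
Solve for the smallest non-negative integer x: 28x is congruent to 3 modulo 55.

6

28⁻¹ ≡ 2 (mod 55) because 28·2 = 56 = 1·55 + 1.
So x ≡ 2·3 = 6 ≡ 6 (mod 55).
Check: 28·6 = 168 = 3·55 + 3.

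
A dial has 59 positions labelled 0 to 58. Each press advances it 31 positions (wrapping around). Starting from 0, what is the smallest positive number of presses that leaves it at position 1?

59 = 1·31 + 28
31 = 1·28 + 3
28 = 9·3 + 1
3 = 3·1 + 0
Back-substituting gives 31·40 ≡ 1 (mod 59).

40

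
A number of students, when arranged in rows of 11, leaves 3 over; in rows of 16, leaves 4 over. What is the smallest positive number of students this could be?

36

x ≡ 3 (mod 11) gives x ∈ {3, 14, 25, 36}.
The first of these with x mod 16 = 4 is 36.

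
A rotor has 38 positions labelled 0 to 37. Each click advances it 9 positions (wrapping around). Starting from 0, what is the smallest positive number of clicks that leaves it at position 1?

17

9·17 = 153 = 4·38 + 1, so 9⁻¹ ≡ 17 (mod 38).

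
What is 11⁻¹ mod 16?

11·3 = 33 = 2·16 + 1, so 11⁻¹ ≡ 3 (mod 16).

3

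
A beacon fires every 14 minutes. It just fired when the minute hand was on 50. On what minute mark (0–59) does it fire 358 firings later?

358·14 = 5012.
5012 mod 60 = 32 (since 83·60 = 4980).
(50 + 32) mod 60 = 22.

22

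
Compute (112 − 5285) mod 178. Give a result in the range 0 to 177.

167

5285 mod 178 = 123 (since 29·178 = 5162).
(112 − 123) mod 178 = 167.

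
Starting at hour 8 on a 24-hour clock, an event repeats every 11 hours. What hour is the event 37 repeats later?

7

37·11 = 407.
407 mod 24 = 23 (since 16·24 = 384).
(8 + 23) mod 24 = 7.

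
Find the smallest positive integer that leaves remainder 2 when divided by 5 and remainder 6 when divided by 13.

x ≡ 2 (mod 5) gives x ∈ {2, 7, 12, 17, 22, 27, 32}.
The first of these with x mod 13 = 6 is 32.

32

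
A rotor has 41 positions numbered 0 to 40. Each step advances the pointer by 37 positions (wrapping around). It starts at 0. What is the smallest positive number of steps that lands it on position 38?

37⁻¹ ≡ 10 (mod 41) because 37·10 = 370 = 9·41 + 1.
Multiplying both sides by 10: x ≡ 10·38 = 380 ≡ 11 (mod 41).

11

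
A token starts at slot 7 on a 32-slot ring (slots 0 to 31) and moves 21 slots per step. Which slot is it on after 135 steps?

26

135·21 = 2835.
2835 = 88·32 + 19, so 2835 mod 32 = 19.
(7 + 19) mod 32 = 26.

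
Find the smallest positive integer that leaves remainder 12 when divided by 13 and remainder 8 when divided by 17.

25

Since 17·10 ≡ 1 (mod 13), take x = 8 + 17·((12−8)·10 mod 13) = 8 + 17·1 = 25.
Check: 25 mod 13 = 12, 25 mod 17 = 8.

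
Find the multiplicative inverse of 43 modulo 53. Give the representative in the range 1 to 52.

37

53 = 1·43 + 10
43 = 4·10 + 3
10 = 3·3 + 1
3 = 3·1 + 0
Back-substituting gives 43·37 ≡ 1 (mod 53).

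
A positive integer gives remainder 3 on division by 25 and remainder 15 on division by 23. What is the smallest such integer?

153

x ≡ 15 (mod 23) gives x ∈ {15, 38, 61, 84, 107, 130, 153}.
The first of these with x mod 25 = 3 is 153.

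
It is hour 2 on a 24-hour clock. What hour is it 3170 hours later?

3170 − 132·24 = 2, so 3170 ≡ 2 (mod 24).
(2 + 2) mod 24 = 4.

4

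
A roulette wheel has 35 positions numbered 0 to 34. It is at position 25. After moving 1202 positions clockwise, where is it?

Dividing 1202 by 35 gives quotient 34 and remainder 12.
(25 + 12) mod 35 = 2.

2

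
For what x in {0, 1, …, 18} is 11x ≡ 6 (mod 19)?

The inverse of 11 mod 19 is 7 (since 11·7 = 77 ≡ 1).
Multiplying both sides by 7: x ≡ 7·6 = 42 ≡ 4 (mod 19).
Check: 11·4 = 44 = 2·19 + 6.

4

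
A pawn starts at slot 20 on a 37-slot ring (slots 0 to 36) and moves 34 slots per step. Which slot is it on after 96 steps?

28

96·34 = 3264.
3264 − 88·37 = 8, so 3264 ≡ 8 (mod 37).
(20 + 8) mod 37 = 28.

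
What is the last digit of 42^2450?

Powers of 2 mod 10 repeat with period 4: 2, 4, 8, 6.
2450 leaves remainder 2 on division by 4, so 42^2450 ends in 4.

4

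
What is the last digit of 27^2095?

Powers of 7 mod 10 repeat with period 4: 7, 9, 3, 1.
2095 leaves remainder 3 on division by 4, so 27^2095 ends in 3.

3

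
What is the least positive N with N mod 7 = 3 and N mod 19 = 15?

Since 19·3 ≡ 1 (mod 7), take x = 15 + 19·((3−15)·3 mod 7) = 15 + 19·6 = 129.
Check: 129 mod 7 = 3, 129 mod 19 = 15.

129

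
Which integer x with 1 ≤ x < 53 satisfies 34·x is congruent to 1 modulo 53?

39

34·39 = 1326 = 25·53 + 1, so 34⁻¹ ≡ 39 (mod 53).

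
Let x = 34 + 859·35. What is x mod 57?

859·35 = 30065.
30065 − 527·57 = 26, so 30065 ≡ 26 (mod 57).
(34 + 26) mod 57 = 3.

3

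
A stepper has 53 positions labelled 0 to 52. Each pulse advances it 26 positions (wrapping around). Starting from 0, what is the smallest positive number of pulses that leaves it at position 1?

26·51 = 1326 = 25·53 + 1, so 26⁻¹ ≡ 51 (mod 53).

51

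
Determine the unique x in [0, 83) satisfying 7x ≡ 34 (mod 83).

76

7⁻¹ ≡ 12 (mod 83) because 7·12 = 84 = 1·83 + 1.
Multiplying both sides by 12: x ≡ 12·34 = 408 ≡ 76 (mod 83).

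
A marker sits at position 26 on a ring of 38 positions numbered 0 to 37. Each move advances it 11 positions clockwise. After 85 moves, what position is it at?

85·11 = 935.
935 = 24·38 + 23, so 935 mod 38 = 23.
(26 + 23) mod 38 = 11.

11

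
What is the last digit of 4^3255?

Last digits of 4^n: 4, 6 (period 2).
3255 leaves remainder 1 on division by 2, so 4^3255 ends in 4.

4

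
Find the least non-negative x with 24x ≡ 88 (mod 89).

The inverse of 24 mod 89 is 26 (since 24·26 = 624 ≡ 1).
So x ≡ 26·88 = 2288 ≡ 63 (mod 89).

63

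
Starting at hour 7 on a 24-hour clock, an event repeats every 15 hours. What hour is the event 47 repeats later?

47·15 = 705.
705 mod 24 = 9 (since 29·24 = 696).
(7 + 9) mod 24 = 16.

16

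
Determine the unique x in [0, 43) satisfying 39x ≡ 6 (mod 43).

20

The inverse of 39 mod 43 is 32 (since 39·32 = 1248 ≡ 1).
So x ≡ 32·6 = 192 ≡ 20 (mod 43).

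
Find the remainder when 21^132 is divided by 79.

46

Square-and-reduce mod 79: 21^1≡21, 21^2≡46, 21^4≡62, 21^8≡52, 21^16≡18, 21^32≡8, 21^64≡64, 21^128≡67.
Since 132 = 4 + 128 in binary, 21^132 ≡ 62·67 ≡ 46 (mod 79).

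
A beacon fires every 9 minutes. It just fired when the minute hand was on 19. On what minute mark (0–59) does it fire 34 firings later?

34·9 = 306.
306 − 5·60 = 6, so 306 ≡ 6 (mod 60).
(19 + 6) mod 60 = 25.

25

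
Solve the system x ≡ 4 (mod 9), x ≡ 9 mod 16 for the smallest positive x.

x ≡ 4 (mod 9) gives x ∈ {4, 13, 22, 31, 40, 49, 58, 67, …}.
The first of these with x mod 16 = 9 is 121.

121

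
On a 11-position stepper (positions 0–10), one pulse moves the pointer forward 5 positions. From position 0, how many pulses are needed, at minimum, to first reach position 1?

9

11 = 2·5 + 1
5 = 5·1 + 0
Back-substituting gives 5·9 ≡ 1 (mod 11).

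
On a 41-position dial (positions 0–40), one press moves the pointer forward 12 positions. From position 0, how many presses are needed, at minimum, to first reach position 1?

24

41 = 3·12 + 5
12 = 2·5 + 2
5 = 2·2 + 1
2 = 2·1 + 0
Back-substituting gives 12·24 ≡ 1 (mod 41).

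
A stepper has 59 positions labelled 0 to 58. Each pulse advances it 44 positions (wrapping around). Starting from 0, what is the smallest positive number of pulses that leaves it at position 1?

44·55 = 2420 = 41·59 + 1, so 44⁻¹ ≡ 55 (mod 59).

55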